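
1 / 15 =0.07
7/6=1.17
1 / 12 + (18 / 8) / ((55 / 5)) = 19 / 66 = 0.29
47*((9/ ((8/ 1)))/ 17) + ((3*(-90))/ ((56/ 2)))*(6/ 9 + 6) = -58239/ 952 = -61.18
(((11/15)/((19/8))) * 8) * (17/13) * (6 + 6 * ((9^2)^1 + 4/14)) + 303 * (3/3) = 16406571/8645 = 1897.81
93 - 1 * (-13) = 106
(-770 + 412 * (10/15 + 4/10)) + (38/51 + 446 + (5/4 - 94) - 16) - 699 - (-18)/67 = -15747121/22780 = -691.27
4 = 4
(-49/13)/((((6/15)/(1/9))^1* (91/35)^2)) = -6125/39546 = -0.15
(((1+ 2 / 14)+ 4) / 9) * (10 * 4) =160 / 7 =22.86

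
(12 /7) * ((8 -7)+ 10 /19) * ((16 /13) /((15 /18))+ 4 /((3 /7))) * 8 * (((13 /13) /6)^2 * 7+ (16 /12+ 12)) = 3061.12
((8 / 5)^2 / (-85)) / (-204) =16 / 108375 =0.00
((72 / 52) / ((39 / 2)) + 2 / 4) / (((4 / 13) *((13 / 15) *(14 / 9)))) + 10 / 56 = 4205 / 2704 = 1.56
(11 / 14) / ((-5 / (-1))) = 0.16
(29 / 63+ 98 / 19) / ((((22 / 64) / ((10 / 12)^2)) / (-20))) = -26900000 / 118503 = -227.00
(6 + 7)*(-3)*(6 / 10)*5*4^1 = -468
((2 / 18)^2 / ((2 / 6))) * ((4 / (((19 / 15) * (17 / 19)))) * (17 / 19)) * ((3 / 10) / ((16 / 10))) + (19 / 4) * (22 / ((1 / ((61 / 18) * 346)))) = 83811941 / 684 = 122532.08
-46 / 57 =-0.81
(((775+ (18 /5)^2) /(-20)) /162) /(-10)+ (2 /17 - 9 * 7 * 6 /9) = -576385117 /13770000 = -41.86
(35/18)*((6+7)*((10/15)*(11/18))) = 5005/486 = 10.30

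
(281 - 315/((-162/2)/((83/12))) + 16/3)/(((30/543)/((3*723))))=1475654809/120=12297123.41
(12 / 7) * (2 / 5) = 0.69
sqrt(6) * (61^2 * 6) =22326 * sqrt(6) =54687.31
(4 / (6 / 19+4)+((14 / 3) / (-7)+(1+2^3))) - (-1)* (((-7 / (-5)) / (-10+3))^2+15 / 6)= 72571 / 6150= 11.80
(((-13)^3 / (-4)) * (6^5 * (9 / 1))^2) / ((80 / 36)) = 6052713346368 / 5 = 1210542669273.60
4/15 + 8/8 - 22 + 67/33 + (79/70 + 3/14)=-20051/1155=-17.36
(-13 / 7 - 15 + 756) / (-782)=-2587 / 2737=-0.95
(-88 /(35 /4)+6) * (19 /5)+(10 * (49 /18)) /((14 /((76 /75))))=-63536 /4725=-13.45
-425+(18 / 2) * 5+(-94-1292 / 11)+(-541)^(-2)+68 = -1685257187 / 3219491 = -523.45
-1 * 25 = -25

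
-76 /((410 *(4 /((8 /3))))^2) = -76 /378225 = -0.00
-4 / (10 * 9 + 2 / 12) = -24 / 541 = -0.04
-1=-1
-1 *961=-961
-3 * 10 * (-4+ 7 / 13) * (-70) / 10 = -9450 / 13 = -726.92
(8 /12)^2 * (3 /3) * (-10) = -40 /9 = -4.44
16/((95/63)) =1008/95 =10.61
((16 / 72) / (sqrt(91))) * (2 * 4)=16 * sqrt(91) / 819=0.19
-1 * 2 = -2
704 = 704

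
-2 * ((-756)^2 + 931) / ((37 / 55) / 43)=-2707768910 / 37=-73182943.51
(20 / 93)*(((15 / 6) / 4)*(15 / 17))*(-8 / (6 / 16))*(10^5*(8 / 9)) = -3200000000 / 14229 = -224892.82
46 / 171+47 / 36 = 359 / 228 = 1.57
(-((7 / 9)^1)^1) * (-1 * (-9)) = -7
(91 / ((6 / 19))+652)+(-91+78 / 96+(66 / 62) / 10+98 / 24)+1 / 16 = 1059247 / 1240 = 854.23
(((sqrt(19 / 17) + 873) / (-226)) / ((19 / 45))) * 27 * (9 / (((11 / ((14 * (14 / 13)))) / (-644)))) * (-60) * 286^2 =-20677224987619200 / 2147 - 23685251990400 * sqrt(323) / 36499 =-9642414885154.25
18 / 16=9 / 8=1.12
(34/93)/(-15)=-34/1395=-0.02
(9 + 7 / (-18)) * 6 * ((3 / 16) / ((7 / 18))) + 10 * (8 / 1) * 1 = 5875 / 56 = 104.91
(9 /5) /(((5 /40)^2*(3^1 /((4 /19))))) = 768 /95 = 8.08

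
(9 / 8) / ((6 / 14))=21 / 8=2.62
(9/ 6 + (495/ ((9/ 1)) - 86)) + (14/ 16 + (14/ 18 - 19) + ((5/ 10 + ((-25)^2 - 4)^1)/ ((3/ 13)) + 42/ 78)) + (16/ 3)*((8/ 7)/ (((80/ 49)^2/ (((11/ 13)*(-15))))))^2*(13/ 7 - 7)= 1116172129/ 608400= 1834.60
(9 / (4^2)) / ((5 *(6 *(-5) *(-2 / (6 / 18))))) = 0.00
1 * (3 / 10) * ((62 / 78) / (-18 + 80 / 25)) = -31 / 1924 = -0.02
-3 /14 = -0.21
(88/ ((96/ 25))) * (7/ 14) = 275/ 24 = 11.46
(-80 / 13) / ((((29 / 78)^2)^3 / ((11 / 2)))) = -7622140331520 / 594823321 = -12814.12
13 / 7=1.86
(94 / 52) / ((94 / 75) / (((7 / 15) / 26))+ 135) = 0.01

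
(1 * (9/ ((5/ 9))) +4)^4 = 104060401/ 625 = 166496.64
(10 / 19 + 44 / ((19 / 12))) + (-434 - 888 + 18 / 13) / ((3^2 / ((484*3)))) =-157855946 / 741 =-213030.97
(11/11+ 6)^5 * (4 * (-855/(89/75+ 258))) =-615856500/2777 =-221770.44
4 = 4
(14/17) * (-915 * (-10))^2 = 1172115000/17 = 68947941.18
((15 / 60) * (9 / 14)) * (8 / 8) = 9 / 56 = 0.16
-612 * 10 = -6120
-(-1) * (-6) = -6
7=7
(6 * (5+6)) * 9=594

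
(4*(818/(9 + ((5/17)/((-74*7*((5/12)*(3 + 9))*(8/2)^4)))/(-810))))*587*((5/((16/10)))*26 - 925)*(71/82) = -105050276649198720000/673798487081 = -155907557.92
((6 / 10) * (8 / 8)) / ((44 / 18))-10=-1073 / 110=-9.75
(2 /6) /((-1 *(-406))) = 1 /1218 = 0.00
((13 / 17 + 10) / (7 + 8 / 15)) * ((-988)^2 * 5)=13397576400 / 1921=6974271.94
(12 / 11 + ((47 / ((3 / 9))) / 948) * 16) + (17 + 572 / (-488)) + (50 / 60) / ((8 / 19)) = 54139639 / 2544432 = 21.28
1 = 1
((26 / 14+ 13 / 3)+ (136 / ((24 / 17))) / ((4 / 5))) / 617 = 3545 / 17276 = 0.21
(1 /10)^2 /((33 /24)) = 2 /275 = 0.01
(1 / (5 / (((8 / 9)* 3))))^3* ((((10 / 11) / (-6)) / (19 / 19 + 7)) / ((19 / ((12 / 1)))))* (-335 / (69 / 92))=68608 / 84645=0.81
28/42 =2/3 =0.67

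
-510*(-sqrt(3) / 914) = 255*sqrt(3) / 457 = 0.97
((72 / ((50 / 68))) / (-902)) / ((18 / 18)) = -1224 / 11275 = -0.11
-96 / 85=-1.13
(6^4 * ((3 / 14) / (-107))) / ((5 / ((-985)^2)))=-377223480 / 749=-503636.15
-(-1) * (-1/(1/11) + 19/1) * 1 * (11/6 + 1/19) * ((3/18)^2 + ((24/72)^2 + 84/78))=122335/6669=18.34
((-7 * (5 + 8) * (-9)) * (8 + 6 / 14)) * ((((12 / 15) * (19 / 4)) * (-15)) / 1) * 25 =-9836775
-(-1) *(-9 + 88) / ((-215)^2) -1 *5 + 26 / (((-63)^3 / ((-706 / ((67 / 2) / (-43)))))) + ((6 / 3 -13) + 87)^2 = 4469073349555946 / 774414312525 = 5770.91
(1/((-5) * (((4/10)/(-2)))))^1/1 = 1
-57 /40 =-1.42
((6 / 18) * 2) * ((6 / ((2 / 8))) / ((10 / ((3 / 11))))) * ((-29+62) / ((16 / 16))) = 14.40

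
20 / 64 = 5 / 16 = 0.31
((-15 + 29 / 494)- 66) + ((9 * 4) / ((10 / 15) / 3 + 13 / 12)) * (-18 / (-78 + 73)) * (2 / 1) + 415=61828939 / 116090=532.59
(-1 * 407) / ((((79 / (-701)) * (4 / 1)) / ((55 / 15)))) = 3138377 / 948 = 3310.52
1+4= 5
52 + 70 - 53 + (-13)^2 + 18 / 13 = 3112 / 13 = 239.38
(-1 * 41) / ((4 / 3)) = -123 / 4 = -30.75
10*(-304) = -3040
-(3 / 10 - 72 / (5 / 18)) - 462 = -2031 / 10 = -203.10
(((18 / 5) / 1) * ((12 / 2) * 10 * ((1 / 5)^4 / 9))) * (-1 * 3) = -72 / 625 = -0.12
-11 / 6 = -1.83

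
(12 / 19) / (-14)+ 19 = 2521 / 133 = 18.95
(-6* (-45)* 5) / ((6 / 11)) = 2475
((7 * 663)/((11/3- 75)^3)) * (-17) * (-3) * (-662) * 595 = 1258607942865/4900172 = 256849.75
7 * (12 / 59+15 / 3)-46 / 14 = 33.14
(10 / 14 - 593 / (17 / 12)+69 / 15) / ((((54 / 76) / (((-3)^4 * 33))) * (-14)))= 462534138 / 4165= 111052.61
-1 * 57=-57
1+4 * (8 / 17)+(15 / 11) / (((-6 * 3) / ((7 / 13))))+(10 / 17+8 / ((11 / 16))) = 219755 / 14586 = 15.07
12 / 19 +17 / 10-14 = -2217 / 190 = -11.67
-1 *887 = -887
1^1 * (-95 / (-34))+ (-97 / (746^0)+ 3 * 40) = 877 / 34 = 25.79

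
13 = 13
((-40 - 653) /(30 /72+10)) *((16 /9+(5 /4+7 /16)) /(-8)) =115269 /4000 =28.82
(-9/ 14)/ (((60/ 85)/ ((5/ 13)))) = -255/ 728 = -0.35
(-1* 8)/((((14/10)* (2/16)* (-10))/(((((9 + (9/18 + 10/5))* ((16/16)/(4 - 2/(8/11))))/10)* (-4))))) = -16.82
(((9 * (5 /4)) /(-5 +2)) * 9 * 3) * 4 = -405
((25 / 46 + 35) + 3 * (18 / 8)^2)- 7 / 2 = 47.23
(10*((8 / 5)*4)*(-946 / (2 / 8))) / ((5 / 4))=-193740.80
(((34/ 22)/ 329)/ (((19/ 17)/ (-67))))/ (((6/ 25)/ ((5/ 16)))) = -2420375/ 6601056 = -0.37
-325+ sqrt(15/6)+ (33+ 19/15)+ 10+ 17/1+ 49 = -3221/15+ sqrt(10)/2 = -213.15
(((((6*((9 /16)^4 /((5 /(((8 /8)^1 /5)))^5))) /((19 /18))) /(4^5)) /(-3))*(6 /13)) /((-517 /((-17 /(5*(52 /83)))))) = -249954417 /2719886540800000000000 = -0.00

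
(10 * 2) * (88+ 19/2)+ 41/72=140441/72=1950.57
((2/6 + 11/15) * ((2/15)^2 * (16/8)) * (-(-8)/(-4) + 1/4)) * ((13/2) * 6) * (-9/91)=32/125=0.26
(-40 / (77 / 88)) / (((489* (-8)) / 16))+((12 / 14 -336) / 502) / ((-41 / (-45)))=-19225625 / 35226093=-0.55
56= 56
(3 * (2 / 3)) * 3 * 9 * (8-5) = 162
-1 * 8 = -8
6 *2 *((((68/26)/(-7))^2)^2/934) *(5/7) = 40090080/224171547509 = 0.00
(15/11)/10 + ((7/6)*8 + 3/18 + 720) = 729.64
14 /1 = 14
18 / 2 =9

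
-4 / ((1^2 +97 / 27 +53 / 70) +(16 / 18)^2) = -22680 / 34813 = -0.65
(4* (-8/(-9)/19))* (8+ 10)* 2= 128/19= 6.74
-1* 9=-9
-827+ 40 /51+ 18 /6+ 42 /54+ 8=-814.44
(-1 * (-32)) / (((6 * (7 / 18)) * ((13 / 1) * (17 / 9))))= 864 / 1547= 0.56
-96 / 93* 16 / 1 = -512 / 31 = -16.52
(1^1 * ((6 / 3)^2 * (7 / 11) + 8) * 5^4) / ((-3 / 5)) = -362500 / 33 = -10984.85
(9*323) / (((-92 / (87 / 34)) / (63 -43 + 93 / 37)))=-12392541 / 6808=-1820.29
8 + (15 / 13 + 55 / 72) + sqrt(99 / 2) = 3 * sqrt(22) / 2 + 9283 / 936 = 16.95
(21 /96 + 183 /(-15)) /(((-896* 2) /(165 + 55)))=21087 /14336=1.47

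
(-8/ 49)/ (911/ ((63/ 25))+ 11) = -18/ 41069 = -0.00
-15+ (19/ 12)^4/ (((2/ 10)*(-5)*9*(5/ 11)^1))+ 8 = -7965371/ 933120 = -8.54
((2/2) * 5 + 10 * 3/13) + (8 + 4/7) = 1445/91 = 15.88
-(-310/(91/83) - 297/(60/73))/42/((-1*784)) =-0.02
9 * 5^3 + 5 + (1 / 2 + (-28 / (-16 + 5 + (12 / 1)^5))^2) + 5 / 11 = 1540429736127369 / 1362061580902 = 1130.95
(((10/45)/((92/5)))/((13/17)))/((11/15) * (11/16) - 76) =-3400/16252743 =-0.00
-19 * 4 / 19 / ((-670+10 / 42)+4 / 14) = 84 / 14059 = 0.01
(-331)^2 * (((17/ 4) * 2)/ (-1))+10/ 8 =-3725069/ 4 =-931267.25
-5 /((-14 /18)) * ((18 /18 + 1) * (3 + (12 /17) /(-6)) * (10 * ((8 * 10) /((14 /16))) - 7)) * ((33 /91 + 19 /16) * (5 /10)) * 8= 645039315 /3094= 208480.71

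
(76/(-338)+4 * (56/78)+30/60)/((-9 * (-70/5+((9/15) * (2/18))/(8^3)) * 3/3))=4084480/163536399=0.02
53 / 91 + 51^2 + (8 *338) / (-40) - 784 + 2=797152 / 455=1751.98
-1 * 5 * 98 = -490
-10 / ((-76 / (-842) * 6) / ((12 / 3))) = -4210 / 57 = -73.86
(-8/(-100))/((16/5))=1/40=0.02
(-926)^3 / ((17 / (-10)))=7940227760 / 17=467072221.18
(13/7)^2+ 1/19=3260/931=3.50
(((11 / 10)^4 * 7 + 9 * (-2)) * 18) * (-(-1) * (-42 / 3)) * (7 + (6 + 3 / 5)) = 26565.26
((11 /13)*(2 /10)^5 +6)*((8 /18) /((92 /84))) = 6825308 /2803125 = 2.43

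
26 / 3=8.67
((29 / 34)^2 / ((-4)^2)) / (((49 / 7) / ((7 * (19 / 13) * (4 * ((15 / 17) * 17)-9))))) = 47937 / 14144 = 3.39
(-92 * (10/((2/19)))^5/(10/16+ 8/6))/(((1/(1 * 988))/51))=-860883167242800000/47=-18316663132825531.91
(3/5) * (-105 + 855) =450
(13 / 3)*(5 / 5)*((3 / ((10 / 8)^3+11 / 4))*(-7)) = -832 / 43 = -19.35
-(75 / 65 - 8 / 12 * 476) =12331 / 39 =316.18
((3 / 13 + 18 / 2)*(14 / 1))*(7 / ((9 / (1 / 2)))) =1960 / 39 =50.26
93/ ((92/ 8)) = 186/ 23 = 8.09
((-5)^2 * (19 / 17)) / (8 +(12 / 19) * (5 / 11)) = 99275 / 29444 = 3.37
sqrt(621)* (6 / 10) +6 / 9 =2 / 3 +9* sqrt(69) / 5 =15.62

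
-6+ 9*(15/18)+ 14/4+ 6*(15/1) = 95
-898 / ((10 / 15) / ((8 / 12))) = -898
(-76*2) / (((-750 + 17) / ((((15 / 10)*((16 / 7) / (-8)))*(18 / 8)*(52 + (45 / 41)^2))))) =-91762362 / 8625211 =-10.64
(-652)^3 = -277167808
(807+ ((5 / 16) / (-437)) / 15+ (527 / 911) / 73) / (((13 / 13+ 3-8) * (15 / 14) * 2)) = -1576049018243 / 16739603136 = -94.15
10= 10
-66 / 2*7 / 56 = -33 / 8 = -4.12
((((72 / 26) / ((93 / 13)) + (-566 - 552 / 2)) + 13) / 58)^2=659821969 / 3232804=204.10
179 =179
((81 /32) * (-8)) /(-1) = 20.25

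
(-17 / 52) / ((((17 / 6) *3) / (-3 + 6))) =-3 / 26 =-0.12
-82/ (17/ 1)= -82/ 17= -4.82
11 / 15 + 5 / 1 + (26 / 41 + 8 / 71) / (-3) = 5.48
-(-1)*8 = 8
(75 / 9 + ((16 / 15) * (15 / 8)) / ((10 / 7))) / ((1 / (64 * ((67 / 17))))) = 626048 / 255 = 2455.09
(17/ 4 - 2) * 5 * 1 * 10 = 225/ 2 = 112.50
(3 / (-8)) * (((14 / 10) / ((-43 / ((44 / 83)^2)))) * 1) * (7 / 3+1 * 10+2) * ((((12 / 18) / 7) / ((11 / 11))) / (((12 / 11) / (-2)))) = -2662 / 310005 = -0.01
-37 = -37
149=149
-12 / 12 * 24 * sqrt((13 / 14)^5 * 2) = -1014 * sqrt(91) / 343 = -28.20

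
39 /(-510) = -13 /170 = -0.08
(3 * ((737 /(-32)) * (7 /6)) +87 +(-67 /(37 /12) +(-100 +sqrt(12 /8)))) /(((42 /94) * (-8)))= 4278927 /132608 - 47 * sqrt(6) /336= 31.92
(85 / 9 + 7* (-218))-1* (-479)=-9338 / 9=-1037.56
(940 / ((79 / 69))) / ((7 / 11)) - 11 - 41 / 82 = 1414201 / 1106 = 1278.66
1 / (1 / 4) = 4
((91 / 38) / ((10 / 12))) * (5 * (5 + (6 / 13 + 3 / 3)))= 1764 / 19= 92.84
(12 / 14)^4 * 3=3888 / 2401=1.62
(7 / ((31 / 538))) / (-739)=-3766 / 22909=-0.16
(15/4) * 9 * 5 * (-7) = -4725/4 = -1181.25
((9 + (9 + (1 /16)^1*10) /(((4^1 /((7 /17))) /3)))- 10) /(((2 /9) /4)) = 9657 /272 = 35.50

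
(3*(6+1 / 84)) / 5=101 / 28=3.61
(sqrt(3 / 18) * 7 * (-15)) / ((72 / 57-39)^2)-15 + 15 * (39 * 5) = 2910-12635 * sqrt(6) / 1028178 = 2909.97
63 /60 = 21 /20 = 1.05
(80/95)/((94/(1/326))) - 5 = -727791/145559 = -5.00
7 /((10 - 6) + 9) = 7 /13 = 0.54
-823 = -823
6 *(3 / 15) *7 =42 / 5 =8.40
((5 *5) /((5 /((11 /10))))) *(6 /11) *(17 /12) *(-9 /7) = -153 /28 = -5.46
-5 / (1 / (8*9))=-360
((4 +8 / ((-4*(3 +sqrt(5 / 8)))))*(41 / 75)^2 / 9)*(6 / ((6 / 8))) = 53792*sqrt(10) / 3391875 +591712 / 678375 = 0.92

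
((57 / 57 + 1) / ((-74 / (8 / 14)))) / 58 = -0.00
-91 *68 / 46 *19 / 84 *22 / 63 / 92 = -0.12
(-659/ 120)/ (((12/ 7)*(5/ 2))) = -4613/ 3600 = -1.28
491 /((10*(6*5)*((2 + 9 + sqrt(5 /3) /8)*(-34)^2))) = 21604 /167815075 - 491*sqrt(15) /1006890450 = 0.00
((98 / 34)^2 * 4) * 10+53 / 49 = 4721277 / 14161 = 333.40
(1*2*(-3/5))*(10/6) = -2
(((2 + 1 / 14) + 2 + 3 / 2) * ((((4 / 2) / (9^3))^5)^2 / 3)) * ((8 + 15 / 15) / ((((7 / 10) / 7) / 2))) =0.00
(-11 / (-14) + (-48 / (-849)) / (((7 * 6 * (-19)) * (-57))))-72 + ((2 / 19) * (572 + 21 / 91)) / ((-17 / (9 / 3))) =-33261745873 / 406404414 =-81.84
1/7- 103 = -720/7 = -102.86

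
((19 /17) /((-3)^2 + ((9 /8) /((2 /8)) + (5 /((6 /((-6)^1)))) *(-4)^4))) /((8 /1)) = -19 /172244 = -0.00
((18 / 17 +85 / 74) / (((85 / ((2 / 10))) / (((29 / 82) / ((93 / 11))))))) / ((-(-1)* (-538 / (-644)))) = 142623943 / 548388901050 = 0.00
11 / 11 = 1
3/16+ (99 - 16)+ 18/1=1619/16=101.19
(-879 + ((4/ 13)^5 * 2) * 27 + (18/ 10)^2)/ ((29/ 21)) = -170681837382/ 269187425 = -634.06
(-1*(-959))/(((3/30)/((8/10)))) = 7672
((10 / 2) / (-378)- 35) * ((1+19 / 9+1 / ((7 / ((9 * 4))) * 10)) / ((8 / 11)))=-16625807 / 95256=-174.54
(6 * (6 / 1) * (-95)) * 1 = -3420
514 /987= 0.52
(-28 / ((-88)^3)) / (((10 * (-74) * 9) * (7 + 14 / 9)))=-1 / 1386795520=-0.00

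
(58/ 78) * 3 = 29/ 13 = 2.23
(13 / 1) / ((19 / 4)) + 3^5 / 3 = 1591 / 19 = 83.74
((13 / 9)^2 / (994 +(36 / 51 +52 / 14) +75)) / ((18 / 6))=20111 / 31040091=0.00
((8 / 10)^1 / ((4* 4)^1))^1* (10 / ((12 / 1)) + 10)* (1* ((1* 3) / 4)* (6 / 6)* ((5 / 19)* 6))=195 / 304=0.64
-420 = -420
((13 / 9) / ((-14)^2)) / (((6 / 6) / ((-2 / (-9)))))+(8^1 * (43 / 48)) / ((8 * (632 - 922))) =-26729 / 18416160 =-0.00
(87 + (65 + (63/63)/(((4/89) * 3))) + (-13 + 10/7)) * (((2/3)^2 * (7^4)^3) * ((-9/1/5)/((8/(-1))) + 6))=2038182928169311/360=5661619244914.75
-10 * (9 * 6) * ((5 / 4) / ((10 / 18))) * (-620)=753300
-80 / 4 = -20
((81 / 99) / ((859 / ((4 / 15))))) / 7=0.00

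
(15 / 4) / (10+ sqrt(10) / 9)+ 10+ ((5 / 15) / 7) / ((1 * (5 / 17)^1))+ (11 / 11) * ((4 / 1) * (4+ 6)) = 17171587 / 339780 - 27 * sqrt(10) / 6472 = 50.52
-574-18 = -592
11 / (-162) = -11 / 162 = -0.07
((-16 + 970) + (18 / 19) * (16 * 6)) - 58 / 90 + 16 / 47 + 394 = 57811883 / 40185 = 1438.64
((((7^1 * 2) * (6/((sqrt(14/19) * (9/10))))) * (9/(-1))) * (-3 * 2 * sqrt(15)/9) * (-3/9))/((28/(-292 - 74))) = 1220 * sqrt(3990)/7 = 11009.01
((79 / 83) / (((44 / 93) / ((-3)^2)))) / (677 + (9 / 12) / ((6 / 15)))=132246 / 4958503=0.03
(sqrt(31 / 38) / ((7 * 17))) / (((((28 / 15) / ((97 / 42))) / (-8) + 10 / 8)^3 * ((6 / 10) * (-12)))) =-4563365000 * sqrt(1178) / 225358154371161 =-0.00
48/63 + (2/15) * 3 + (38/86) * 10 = 25196/4515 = 5.58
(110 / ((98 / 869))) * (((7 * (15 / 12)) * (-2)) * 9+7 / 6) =-3202265 / 21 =-152488.81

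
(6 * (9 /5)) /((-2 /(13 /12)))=-117 /20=-5.85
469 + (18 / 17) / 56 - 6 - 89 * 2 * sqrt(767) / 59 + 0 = 220397 / 476 - 178 * sqrt(767) / 59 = 379.47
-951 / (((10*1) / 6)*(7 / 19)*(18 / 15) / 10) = -90345 / 7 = -12906.43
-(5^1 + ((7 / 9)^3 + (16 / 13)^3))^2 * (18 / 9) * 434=-119789707676699200 / 2565164201769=-46698.65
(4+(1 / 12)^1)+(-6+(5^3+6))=1549 / 12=129.08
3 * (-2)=-6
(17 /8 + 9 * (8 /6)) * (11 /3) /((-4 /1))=-1243 /96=-12.95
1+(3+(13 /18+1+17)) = 409 /18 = 22.72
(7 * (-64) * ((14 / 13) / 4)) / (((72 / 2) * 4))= -98 / 117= -0.84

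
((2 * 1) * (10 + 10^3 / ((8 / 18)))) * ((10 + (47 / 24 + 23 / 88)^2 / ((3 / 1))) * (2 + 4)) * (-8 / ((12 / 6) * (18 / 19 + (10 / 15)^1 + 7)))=-26131952860 / 178233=-146616.80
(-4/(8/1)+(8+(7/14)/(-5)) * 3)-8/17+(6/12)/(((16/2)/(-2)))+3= 17411/680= 25.60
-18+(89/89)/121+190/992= -1068297/60016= -17.80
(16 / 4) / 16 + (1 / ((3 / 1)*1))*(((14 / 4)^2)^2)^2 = 5764993 / 768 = 7506.50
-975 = -975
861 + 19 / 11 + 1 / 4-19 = 37135 / 44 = 843.98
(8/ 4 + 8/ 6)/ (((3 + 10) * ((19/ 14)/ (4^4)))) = 35840/ 741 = 48.37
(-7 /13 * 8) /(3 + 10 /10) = -14 /13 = -1.08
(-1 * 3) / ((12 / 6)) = -3 / 2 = -1.50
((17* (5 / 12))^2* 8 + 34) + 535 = 17467 / 18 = 970.39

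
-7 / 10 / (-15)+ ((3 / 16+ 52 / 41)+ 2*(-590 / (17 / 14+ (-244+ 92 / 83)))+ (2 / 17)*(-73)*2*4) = -14638263029747 / 234885375600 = -62.32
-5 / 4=-1.25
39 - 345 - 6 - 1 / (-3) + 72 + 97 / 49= -34940 / 147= -237.69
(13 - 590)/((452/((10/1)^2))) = -14425/113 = -127.65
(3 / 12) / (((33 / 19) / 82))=779 / 66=11.80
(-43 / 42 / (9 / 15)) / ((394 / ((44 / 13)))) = -2365 / 161343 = -0.01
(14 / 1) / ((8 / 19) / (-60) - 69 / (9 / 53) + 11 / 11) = -1995 / 57761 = -0.03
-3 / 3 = -1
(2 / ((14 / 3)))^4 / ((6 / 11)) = 0.06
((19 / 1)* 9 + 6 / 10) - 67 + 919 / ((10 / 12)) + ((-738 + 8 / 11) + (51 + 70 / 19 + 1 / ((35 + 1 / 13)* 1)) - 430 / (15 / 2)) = 11725067 / 25080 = 467.51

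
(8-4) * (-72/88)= -36/11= -3.27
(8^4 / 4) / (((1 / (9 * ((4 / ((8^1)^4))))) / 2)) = 18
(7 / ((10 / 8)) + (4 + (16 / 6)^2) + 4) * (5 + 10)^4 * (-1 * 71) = -74443500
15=15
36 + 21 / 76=36.28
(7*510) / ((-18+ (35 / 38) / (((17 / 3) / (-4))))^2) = 62075755 / 6048096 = 10.26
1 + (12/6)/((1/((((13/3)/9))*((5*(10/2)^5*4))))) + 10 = 1625297/27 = 60196.19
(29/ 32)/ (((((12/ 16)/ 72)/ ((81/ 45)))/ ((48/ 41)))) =37584/ 205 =183.34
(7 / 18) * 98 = 343 / 9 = 38.11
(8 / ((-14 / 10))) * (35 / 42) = -100 / 21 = -4.76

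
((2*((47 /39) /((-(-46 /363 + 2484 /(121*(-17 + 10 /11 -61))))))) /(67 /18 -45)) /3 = -14467728 /292136455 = -0.05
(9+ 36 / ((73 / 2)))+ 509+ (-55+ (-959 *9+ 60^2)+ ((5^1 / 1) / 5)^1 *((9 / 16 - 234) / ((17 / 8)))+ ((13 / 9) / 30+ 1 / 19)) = -14886917399 / 3183165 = -4676.77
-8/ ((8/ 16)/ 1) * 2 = -32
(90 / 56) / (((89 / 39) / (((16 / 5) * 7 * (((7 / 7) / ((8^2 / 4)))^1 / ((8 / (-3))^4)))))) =0.02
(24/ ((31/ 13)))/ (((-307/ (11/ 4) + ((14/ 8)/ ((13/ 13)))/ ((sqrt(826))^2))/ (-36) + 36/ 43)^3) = 161983774455686006833152/ 983012107792054648095113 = 0.16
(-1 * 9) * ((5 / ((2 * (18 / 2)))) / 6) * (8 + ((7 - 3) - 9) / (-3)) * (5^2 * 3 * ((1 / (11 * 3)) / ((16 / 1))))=-3625 / 6336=-0.57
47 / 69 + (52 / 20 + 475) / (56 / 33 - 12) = -1339394 / 29325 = -45.67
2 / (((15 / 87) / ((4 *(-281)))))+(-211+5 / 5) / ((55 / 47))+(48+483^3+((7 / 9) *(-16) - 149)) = 55769301572 / 495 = 112665255.70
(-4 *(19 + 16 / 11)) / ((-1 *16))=225 / 44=5.11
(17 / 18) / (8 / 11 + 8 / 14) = 1309 / 1800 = 0.73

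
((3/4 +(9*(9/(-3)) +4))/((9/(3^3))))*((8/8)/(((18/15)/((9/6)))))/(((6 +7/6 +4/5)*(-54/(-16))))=-2225/717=-3.10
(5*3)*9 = 135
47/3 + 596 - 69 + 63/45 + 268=12181/15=812.07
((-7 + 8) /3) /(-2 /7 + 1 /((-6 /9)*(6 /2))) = -14 /33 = -0.42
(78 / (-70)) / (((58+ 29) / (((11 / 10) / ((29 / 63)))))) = -0.03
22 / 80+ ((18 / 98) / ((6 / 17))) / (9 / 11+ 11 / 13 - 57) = 0.27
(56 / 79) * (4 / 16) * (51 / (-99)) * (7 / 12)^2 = -5831 / 187704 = -0.03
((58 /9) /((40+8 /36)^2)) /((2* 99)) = 0.00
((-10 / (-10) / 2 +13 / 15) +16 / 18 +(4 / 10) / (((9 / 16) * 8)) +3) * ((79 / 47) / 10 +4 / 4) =29341 / 4700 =6.24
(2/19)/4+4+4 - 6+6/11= 2.57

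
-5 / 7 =-0.71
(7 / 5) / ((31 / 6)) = 0.27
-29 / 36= -0.81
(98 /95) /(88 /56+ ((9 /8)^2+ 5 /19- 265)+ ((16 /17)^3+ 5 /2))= -215700352 /54065464455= -0.00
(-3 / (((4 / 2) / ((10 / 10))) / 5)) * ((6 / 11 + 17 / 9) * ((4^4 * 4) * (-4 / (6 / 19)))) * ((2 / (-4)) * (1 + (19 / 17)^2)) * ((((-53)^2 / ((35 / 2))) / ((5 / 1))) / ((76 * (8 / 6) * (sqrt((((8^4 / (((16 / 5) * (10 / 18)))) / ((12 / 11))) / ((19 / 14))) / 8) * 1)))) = -1408095520 * sqrt(4389) / 15421329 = -6049.13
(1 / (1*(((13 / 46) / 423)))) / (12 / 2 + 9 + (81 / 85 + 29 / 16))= 26462880 / 314093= 84.25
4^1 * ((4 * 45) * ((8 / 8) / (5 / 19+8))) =13680 / 157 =87.13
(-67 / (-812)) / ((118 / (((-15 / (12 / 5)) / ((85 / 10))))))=-1675 / 3257744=-0.00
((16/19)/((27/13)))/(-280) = -26/17955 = -0.00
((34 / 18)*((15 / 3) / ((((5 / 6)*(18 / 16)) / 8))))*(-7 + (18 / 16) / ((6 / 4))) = -503.70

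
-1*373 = -373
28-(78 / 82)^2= 45547 / 1681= 27.10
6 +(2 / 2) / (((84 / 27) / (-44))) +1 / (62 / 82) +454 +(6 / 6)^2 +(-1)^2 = 97472 / 217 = 449.18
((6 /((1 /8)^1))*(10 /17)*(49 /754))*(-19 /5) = -44688 /6409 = -6.97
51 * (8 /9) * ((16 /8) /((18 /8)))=1088 /27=40.30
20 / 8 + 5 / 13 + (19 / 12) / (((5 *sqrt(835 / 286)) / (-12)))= 75 / 26 - 19 *sqrt(238810) / 4175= 0.66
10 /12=5 /6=0.83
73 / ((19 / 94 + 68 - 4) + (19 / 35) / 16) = 1921360 / 1690693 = 1.14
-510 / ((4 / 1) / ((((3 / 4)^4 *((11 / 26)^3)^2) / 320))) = -7318318491 / 10122552147968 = -0.00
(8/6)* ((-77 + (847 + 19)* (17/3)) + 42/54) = 173920/27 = 6441.48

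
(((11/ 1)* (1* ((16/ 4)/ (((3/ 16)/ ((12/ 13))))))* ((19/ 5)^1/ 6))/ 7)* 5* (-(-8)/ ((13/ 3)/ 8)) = 1712128/ 1183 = 1447.28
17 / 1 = 17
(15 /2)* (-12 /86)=-45 /43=-1.05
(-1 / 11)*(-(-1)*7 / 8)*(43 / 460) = -301 / 40480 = -0.01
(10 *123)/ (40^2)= 123/ 160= 0.77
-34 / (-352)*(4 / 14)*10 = 85 / 308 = 0.28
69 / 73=0.95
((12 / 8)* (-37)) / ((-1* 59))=111 / 118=0.94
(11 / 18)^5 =161051 / 1889568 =0.09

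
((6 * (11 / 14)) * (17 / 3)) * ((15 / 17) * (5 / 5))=165 / 7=23.57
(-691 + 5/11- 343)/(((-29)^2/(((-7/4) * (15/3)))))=397915/37004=10.75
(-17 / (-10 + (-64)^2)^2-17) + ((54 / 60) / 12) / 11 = -31207870843 / 1836493560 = -16.99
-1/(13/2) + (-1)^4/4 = 5/52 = 0.10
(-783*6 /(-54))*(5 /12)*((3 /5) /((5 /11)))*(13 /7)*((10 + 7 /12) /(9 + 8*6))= 526669 /31920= 16.50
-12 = -12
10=10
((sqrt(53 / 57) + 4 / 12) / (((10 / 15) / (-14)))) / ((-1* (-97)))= -7* sqrt(3021) / 1843 - 7 / 97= -0.28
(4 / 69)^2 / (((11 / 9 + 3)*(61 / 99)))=792 / 613111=0.00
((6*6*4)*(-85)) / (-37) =12240 / 37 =330.81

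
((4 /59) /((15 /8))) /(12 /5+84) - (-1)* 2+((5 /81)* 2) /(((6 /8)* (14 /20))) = 224360 /100359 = 2.24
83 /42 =1.98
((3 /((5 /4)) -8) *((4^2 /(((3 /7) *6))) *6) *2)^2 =39337984 /225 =174835.48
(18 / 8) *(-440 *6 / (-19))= 5940 / 19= 312.63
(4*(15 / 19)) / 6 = 0.53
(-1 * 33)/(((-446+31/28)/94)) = 86856/12457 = 6.97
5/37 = 0.14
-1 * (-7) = 7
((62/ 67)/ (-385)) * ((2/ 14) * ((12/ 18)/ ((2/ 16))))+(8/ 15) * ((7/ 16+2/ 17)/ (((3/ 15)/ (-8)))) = -109078124/ 9208815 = -11.84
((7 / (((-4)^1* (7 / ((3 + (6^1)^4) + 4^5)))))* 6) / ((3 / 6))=-6969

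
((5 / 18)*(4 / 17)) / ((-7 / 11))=-110 / 1071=-0.10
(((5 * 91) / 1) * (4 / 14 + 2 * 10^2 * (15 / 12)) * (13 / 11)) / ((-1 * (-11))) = 1480440 / 121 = 12235.04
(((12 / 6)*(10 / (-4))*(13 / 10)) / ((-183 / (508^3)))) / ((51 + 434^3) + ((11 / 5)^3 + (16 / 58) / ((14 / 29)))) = 372805706000 / 6544834457943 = 0.06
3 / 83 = 0.04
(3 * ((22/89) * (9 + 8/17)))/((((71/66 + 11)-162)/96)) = -67326336/14971135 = -4.50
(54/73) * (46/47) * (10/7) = 24840/24017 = 1.03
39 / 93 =13 / 31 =0.42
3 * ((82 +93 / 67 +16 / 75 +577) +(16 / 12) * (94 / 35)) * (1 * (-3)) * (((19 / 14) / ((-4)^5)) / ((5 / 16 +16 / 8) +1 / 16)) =35043921 / 10505600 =3.34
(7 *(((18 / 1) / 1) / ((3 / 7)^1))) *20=5880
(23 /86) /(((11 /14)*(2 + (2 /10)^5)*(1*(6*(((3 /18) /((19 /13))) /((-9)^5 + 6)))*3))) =-4894.66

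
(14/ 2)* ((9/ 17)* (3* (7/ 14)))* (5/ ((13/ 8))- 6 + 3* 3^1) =14931/ 442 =33.78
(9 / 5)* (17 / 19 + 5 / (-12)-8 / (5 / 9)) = -47613 / 1900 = -25.06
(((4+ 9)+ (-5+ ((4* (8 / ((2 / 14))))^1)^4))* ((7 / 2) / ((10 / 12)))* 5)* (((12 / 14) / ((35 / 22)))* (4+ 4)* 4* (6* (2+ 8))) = 382841037950976 / 7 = 54691576850139.43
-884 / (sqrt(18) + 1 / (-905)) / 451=-2172054300 * sqrt(2) / 6648844499 - 800020 / 6648844499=-0.46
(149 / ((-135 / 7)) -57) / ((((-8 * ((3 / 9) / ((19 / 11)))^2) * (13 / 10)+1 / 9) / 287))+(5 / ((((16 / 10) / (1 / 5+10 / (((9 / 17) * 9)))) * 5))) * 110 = 14000585309 / 207684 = 67412.92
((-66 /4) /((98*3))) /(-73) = 11 /14308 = 0.00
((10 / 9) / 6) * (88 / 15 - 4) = 28 / 81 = 0.35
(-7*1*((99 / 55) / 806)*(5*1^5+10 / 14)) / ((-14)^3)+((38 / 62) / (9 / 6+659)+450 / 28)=2934826424 / 182600509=16.07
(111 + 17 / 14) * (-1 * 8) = -6284 / 7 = -897.71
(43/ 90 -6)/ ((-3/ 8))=1988/ 135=14.73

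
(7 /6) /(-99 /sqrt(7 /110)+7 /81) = -1515591*sqrt(770) /14146958734-9261 /14146958734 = -0.00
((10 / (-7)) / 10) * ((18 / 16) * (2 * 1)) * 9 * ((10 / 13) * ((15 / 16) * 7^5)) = -14586075 / 416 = -35062.68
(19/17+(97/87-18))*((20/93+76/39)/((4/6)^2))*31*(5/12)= -991.53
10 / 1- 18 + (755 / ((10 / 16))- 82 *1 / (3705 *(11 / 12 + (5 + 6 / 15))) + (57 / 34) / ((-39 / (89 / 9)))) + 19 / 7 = 241081180369 / 200519046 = 1202.29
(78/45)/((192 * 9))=13/12960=0.00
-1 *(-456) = 456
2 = 2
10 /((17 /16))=160 /17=9.41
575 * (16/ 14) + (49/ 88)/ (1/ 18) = 205487/ 308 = 667.17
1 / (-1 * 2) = -1 / 2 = -0.50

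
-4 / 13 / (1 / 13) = -4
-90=-90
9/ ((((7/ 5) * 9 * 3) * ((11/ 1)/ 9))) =15/ 77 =0.19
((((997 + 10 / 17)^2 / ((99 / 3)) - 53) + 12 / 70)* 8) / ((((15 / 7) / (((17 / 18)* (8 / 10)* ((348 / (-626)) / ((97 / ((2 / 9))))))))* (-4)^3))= 97136804246 / 57484758375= 1.69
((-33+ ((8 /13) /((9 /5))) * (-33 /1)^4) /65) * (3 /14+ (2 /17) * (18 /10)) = 15810993 /5950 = 2657.31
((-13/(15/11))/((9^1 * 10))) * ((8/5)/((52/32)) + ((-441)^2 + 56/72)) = -625748288/30375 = -20600.77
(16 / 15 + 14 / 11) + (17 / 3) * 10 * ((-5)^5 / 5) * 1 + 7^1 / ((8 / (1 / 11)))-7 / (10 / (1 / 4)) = -7791173 / 220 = -35414.42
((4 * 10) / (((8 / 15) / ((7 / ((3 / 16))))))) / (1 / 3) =8400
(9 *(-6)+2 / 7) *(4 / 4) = -53.71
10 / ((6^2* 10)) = 1 / 36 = 0.03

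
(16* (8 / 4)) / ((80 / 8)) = 16 / 5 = 3.20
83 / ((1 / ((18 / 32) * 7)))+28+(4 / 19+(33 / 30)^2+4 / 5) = 2713451 / 7600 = 357.03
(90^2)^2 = 65610000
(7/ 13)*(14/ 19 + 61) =8211/ 247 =33.24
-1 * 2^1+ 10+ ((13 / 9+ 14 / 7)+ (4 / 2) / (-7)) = 703 / 63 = 11.16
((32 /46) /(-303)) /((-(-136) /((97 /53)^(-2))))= -5618 /1114712457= -0.00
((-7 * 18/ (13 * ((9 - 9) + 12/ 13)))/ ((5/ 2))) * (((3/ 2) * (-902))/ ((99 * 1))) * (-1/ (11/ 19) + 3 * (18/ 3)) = 51373/ 55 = 934.05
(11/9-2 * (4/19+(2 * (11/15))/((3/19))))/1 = -17.78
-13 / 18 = -0.72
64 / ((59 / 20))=1280 / 59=21.69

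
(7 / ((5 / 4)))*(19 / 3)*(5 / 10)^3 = 133 / 30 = 4.43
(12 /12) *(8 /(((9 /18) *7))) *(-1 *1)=-16 /7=-2.29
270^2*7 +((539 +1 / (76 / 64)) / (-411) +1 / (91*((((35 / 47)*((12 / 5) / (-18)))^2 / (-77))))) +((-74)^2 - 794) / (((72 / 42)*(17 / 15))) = 57799004201125 / 112751548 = 512622.71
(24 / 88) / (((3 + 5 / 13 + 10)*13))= 1 / 638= 0.00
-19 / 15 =-1.27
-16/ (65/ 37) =-592/ 65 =-9.11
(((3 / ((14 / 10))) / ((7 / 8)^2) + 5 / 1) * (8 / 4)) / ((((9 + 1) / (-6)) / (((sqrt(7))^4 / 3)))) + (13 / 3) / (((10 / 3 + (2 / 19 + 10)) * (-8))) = -6558689 / 42896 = -152.90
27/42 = 9/14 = 0.64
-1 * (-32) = 32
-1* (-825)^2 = -680625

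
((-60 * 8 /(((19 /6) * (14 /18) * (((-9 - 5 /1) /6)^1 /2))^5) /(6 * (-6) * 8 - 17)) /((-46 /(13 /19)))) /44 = 556992887353344 /205093719827796961777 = 0.00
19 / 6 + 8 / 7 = 181 / 42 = 4.31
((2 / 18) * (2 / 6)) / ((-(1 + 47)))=-1 / 1296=-0.00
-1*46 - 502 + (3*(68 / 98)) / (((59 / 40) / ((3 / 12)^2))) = -547.91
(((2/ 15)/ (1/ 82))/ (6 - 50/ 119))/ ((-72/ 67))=-326893/ 179280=-1.82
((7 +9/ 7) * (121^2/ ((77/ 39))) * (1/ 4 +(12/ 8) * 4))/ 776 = 37634025/ 76048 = 494.87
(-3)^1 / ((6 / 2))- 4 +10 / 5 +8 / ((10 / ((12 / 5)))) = -27 / 25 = -1.08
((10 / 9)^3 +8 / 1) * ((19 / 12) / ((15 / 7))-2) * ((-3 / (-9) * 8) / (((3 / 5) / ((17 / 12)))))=-13182344 / 177147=-74.41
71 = 71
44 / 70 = 22 / 35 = 0.63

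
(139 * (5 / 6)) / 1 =115.83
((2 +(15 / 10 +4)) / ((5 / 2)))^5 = 243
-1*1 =-1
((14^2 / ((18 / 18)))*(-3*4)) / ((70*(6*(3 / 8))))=-224 / 15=-14.93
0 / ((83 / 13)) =0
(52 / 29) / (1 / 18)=936 / 29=32.28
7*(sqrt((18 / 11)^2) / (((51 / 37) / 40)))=62160 / 187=332.41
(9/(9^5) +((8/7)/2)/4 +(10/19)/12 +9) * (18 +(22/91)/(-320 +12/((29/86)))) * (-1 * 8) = -108300697200259/81869424273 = -1322.85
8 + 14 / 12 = 55 / 6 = 9.17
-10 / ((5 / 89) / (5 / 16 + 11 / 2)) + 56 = -978.62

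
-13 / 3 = -4.33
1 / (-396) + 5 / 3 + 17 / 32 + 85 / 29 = 470975 / 91872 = 5.13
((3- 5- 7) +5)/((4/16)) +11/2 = -21/2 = -10.50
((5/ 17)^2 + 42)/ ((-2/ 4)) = -24326/ 289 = -84.17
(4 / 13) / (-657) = -4 / 8541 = -0.00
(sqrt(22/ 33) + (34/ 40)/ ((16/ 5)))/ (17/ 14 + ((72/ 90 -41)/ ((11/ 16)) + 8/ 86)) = -33110 * sqrt(6)/ 5678241 -281435/ 60567904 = -0.02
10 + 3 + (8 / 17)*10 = 301 / 17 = 17.71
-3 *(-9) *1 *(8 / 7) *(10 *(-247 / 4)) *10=-1333800 / 7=-190542.86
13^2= 169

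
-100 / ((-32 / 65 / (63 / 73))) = 102375 / 584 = 175.30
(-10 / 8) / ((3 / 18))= -7.50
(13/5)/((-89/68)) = -884/445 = -1.99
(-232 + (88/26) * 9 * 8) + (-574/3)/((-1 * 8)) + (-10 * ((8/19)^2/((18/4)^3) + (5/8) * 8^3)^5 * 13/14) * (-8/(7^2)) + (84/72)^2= 166962645035144109776528604820185201187891/32820636491914726285131778074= 5087123922056.63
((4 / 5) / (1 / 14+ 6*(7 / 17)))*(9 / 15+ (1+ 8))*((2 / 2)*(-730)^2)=974055936 / 605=1610009.81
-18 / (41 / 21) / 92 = -189 / 1886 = -0.10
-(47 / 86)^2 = -2209 / 7396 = -0.30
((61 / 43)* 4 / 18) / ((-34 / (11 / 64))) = -0.00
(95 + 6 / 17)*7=11347 / 17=667.47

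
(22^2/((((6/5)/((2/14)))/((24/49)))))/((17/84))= 116160/833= 139.45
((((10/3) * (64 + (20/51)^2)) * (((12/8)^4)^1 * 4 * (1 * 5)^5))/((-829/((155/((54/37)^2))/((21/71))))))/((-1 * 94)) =2455026523515625/57461346621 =42724.83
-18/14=-9/7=-1.29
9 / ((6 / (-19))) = -57 / 2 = -28.50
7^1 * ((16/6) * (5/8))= 35/3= 11.67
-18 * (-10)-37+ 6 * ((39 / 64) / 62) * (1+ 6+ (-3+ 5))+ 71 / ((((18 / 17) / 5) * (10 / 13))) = 10345621 / 17856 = 579.39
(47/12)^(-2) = 144/2209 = 0.07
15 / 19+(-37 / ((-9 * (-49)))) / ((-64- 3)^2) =29694032 / 37613331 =0.79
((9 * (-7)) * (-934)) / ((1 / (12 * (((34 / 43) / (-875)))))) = -3429648 / 5375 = -638.07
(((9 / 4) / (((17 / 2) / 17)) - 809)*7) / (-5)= 11263 / 10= 1126.30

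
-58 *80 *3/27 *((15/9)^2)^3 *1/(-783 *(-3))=-2500000/531441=-4.70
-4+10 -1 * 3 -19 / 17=32 / 17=1.88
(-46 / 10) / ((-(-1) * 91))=-0.05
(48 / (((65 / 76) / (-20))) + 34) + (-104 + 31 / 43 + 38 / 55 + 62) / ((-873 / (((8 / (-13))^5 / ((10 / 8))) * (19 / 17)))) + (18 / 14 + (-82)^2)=857022190674559253 / 152040000137025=5636.82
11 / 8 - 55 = -429 / 8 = -53.62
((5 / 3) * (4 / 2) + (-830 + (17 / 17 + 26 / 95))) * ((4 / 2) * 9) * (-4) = 5645688 / 95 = 59428.29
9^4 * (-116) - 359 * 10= -764666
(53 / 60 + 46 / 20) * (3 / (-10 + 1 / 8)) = -382 / 395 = -0.97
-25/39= -0.64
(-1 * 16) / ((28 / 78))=-44.57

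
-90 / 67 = -1.34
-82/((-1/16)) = 1312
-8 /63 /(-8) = 1 /63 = 0.02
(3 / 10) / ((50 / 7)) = 21 / 500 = 0.04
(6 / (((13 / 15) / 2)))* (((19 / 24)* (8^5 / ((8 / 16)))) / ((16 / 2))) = 1167360 / 13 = 89796.92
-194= -194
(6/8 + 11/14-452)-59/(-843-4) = -217991/484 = -450.39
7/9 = 0.78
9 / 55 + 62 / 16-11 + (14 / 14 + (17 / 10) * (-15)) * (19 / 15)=-50153 / 1320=-37.99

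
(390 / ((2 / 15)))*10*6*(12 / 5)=421200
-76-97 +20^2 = 227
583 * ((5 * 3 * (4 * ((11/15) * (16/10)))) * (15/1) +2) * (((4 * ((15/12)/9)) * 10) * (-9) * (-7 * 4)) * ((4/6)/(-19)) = -1727079200/57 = -30299635.09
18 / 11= 1.64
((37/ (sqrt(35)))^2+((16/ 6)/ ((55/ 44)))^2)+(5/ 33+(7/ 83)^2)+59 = 12272245292/ 119351925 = 102.82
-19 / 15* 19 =-361 / 15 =-24.07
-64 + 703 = 639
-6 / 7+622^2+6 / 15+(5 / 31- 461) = 419268634 / 1085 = 386422.70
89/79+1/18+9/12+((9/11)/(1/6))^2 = 8957999/344124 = 26.03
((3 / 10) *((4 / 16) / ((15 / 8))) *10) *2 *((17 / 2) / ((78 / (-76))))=-1292 / 195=-6.63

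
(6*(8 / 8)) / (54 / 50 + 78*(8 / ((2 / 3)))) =0.01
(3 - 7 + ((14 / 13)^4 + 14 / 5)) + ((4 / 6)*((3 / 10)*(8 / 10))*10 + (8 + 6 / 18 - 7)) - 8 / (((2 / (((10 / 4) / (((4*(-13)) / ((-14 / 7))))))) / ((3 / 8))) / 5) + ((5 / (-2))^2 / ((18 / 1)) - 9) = -32365283 / 5140980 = -6.30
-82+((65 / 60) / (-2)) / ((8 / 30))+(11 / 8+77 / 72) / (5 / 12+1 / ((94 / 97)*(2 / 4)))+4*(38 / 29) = -77.80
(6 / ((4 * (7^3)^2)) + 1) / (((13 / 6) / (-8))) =-5647224 / 1529437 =-3.69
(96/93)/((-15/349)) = -11168/465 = -24.02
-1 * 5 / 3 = -5 / 3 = -1.67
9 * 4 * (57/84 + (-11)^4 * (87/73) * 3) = 1884501.63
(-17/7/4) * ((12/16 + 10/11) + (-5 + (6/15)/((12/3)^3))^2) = -127323387/7884800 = -16.15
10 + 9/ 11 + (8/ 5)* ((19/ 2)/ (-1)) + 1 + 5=1.62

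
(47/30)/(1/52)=1222/15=81.47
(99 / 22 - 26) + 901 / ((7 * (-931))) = -282033 / 13034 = -21.64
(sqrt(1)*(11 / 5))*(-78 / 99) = -26 / 15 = -1.73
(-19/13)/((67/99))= -1881/871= -2.16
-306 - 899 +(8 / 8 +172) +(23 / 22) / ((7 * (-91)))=-1032.00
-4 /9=-0.44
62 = 62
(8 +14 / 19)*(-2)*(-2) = 664 / 19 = 34.95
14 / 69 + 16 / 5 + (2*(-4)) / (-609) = 239242 / 70035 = 3.42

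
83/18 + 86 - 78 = 227/18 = 12.61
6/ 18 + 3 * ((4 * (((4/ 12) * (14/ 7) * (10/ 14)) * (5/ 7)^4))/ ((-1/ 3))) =-208193/ 50421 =-4.13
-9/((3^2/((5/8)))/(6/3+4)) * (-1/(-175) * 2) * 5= -3/14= -0.21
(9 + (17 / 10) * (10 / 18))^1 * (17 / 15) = 3043 / 270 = 11.27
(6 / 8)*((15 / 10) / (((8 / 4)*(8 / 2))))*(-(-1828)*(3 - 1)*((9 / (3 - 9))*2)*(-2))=3084.75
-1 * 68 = -68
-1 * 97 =-97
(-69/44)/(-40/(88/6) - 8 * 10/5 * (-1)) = -0.12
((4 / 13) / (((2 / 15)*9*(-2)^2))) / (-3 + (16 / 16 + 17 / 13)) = -5 / 54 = -0.09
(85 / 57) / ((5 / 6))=1.79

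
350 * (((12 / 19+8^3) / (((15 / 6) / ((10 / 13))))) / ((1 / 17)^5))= 19361170052000 / 247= 78385303854.25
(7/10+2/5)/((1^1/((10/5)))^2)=22/5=4.40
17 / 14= 1.21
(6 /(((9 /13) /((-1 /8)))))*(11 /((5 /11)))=-1573 /60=-26.22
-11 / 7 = -1.57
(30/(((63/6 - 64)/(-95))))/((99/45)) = 28500/1177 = 24.21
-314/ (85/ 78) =-288.14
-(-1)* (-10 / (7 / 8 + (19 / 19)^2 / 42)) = -1680 / 151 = -11.13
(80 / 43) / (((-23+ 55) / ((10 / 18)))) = 25 / 774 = 0.03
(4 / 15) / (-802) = -2 / 6015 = -0.00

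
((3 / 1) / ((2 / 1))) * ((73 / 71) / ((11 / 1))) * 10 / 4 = 1095 / 3124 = 0.35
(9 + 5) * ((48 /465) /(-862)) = -112 /66805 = -0.00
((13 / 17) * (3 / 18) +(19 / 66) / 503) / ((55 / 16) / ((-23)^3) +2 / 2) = 0.13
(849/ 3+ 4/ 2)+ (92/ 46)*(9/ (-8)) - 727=-1777/ 4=-444.25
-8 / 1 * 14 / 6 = -56 / 3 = -18.67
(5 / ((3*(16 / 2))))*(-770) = -1925 / 12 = -160.42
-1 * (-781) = 781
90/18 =5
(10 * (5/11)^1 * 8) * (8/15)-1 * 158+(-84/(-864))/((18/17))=-1974659/14256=-138.51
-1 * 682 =-682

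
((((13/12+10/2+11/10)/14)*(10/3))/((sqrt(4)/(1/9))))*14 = 431/324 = 1.33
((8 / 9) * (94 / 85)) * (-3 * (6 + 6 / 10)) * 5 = -8272 / 85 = -97.32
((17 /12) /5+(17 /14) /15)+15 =2151 /140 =15.36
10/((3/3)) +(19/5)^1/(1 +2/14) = 533/40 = 13.32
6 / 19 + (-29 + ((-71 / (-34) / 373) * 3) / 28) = -193523273 / 6746824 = -28.68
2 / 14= 1 / 7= 0.14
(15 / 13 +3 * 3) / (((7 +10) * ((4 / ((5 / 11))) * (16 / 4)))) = 15 / 884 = 0.02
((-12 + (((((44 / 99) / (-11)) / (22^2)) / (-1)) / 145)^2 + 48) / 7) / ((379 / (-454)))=-49310055111577054 / 8004134618882325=-6.16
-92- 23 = -115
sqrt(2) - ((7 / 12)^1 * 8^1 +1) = -17 / 3 +sqrt(2) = -4.25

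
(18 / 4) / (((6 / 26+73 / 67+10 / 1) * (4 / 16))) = 7839 / 4930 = 1.59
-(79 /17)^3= -493039 /4913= -100.35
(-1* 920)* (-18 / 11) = 16560 / 11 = 1505.45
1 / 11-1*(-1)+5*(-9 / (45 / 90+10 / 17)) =-16386 / 407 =-40.26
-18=-18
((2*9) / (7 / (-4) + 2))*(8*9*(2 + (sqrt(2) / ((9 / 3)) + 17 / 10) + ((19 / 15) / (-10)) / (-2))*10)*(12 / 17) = 207360*sqrt(2) / 17 + 11705472 / 85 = 154961.51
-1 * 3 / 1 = -3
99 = 99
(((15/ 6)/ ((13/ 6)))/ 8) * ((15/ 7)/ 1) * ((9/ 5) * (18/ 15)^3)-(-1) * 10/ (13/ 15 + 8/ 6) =137807/ 25025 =5.51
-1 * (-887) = 887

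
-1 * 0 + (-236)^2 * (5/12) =69620/3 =23206.67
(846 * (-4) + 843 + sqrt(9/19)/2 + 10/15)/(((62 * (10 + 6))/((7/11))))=-53347/32736 + 21 * sqrt(19)/414656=-1.63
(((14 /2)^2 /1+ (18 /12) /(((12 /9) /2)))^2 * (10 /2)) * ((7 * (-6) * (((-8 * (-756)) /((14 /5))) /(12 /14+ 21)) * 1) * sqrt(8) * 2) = -3706605000 * sqrt(2) /17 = -308348885.96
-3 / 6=-0.50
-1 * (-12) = 12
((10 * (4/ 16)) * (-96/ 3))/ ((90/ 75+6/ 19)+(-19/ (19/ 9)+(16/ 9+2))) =68400/ 3169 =21.58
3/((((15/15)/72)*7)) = 216/7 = 30.86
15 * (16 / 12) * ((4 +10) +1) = 300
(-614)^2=376996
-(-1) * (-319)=-319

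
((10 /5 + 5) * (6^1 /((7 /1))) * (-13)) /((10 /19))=-741 /5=-148.20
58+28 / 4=65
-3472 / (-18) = 1736 / 9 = 192.89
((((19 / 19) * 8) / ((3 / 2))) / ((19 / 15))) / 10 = 8 / 19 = 0.42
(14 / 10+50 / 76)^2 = 4.23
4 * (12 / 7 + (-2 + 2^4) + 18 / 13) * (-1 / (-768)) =389 / 4368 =0.09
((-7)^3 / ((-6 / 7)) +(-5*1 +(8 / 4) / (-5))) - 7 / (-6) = 5939 / 15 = 395.93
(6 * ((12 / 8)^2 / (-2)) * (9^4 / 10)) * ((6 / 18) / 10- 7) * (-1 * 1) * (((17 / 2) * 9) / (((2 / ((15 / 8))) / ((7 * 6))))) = -118957221999 / 1280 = -92935329.69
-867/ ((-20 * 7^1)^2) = -867/ 19600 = -0.04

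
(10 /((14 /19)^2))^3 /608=309512375 /30118144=10.28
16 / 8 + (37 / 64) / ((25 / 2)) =1637 / 800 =2.05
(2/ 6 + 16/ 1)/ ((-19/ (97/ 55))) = -4753/ 3135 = -1.52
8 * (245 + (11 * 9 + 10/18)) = 24808/9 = 2756.44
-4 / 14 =-2 / 7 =-0.29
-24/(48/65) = -65/2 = -32.50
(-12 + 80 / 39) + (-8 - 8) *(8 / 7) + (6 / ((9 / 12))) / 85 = -652996 / 23205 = -28.14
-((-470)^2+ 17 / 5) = -1104517 / 5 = -220903.40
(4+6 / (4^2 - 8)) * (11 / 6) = 209 / 24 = 8.71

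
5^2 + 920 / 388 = 2655 / 97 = 27.37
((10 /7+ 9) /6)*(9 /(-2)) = -219 /28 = -7.82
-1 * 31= -31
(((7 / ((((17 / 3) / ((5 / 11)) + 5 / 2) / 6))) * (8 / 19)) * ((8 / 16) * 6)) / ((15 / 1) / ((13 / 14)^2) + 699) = 1703520 / 344285567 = 0.00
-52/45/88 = -13/990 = -0.01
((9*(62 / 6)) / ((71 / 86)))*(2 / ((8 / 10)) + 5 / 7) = 179955 / 497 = 362.08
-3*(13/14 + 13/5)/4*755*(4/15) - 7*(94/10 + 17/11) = -469263/770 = -609.43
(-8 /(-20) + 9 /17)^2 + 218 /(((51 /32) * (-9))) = -2796293 /195075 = -14.33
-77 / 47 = -1.64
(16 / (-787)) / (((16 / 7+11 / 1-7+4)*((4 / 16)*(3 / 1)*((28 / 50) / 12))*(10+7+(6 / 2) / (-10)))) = -4000 / 1182861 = -0.00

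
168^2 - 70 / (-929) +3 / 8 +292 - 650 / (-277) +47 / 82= 2407183820867 / 84405224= 28519.37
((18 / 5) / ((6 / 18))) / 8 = 27 / 20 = 1.35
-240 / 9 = -80 / 3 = -26.67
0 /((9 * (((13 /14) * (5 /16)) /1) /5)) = 0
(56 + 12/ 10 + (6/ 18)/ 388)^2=110828402281/ 33872400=3271.94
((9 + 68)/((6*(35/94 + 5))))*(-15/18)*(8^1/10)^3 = -115808/113625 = -1.02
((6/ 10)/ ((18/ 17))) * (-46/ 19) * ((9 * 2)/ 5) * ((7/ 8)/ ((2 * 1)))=-8211/ 3800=-2.16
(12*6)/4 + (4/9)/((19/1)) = 3082/171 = 18.02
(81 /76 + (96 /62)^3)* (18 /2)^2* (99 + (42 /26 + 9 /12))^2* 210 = 2556288443381129415 /3061084832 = 835092323.04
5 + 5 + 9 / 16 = 10.56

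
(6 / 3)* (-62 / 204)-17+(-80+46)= -2632 / 51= -51.61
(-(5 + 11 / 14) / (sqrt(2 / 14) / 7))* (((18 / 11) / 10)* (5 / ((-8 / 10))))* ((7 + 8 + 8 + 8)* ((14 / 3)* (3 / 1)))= 790965* sqrt(7) / 44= 47561.29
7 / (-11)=-7 / 11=-0.64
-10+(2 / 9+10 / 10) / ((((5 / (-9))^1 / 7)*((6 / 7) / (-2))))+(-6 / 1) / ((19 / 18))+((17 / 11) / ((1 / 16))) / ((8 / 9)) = 150691 / 3135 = 48.07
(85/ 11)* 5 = 425/ 11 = 38.64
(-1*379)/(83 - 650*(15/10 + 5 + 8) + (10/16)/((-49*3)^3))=9631217736/237400622933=0.04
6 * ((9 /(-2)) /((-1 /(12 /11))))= 324 /11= 29.45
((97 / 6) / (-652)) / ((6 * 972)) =-97 / 22814784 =-0.00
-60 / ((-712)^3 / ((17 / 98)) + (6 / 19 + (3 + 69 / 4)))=77520 / 2688311838773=0.00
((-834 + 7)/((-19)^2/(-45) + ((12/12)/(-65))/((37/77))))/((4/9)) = 161103735/697336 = 231.03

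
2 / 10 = 1 / 5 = 0.20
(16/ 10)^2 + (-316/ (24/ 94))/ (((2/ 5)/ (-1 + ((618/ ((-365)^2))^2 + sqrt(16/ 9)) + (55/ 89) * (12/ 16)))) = -56025601701998131/ 22746991041000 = -2462.99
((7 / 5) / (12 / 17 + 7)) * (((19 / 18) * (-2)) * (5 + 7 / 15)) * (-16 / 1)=2966432 / 88425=33.55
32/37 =0.86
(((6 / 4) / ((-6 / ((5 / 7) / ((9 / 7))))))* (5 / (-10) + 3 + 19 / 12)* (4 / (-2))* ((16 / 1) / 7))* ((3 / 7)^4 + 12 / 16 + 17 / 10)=119269 / 18522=6.44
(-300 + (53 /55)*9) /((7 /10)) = -4578 /11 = -416.18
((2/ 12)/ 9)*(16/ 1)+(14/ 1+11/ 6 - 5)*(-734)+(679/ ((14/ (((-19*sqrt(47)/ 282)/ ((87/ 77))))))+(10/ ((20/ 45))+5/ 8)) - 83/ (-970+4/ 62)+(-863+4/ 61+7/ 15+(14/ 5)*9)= -868162936855/ 99043992 - 141911*sqrt(47)/ 49068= -8785.25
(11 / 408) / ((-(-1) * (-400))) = -11 / 163200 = -0.00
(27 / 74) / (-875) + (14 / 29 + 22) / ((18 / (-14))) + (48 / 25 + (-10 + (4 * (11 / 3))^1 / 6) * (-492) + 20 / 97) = 6068553765881 / 1639275750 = 3701.97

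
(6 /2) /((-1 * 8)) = -3 /8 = -0.38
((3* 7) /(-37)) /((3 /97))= -679 /37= -18.35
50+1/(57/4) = 2854/57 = 50.07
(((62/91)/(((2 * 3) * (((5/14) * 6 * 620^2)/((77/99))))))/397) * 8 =7/3239817750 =0.00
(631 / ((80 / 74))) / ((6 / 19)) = 443593 / 240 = 1848.30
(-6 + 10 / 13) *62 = -4216 / 13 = -324.31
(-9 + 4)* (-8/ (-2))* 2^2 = -80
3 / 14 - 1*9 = -123 / 14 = -8.79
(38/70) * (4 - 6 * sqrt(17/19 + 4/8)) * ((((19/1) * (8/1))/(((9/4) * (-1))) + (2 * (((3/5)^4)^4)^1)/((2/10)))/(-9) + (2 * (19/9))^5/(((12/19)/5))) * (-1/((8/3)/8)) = -4367691983516818864664/63071136474609375 + 57469631362063406114 * sqrt(2014)/21023712158203125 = 53425.51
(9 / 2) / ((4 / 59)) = 531 / 8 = 66.38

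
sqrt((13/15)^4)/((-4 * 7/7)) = -169/900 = -0.19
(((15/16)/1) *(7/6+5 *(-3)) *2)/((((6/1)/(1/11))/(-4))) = 415/264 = 1.57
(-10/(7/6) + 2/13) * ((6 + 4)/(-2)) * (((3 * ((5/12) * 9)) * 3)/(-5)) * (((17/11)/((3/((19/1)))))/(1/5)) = -27834525/2002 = -13903.36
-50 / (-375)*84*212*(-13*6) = -926016 / 5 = -185203.20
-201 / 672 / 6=-67 / 1344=-0.05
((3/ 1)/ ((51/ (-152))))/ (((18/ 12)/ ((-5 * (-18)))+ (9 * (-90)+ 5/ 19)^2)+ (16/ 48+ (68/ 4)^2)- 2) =-1097440/ 80512665839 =-0.00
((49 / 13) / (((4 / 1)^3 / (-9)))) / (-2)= 441 / 1664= 0.27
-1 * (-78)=78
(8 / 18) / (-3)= -4 / 27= -0.15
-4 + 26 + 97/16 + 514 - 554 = -191/16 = -11.94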